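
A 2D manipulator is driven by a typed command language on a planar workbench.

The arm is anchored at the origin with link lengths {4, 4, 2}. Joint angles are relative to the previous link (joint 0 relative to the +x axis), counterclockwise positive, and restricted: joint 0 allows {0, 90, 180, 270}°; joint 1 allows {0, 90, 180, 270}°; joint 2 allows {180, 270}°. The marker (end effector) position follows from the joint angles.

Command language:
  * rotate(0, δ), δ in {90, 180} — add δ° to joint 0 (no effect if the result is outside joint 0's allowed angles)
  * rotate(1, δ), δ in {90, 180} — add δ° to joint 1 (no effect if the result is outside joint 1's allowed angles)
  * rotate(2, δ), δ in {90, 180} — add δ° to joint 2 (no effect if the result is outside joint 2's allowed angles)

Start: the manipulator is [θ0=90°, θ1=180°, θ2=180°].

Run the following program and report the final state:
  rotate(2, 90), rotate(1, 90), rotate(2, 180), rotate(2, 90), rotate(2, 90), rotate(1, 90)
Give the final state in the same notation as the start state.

begin: [θ0=90°, θ1=180°, θ2=180°]
step 1 (rotate(2, 90)): [θ0=90°, θ1=180°, θ2=270°]
step 2 (rotate(1, 90)): [θ0=90°, θ1=270°, θ2=270°]
step 3 (rotate(2, 180)): [θ0=90°, θ1=270°, θ2=270°]
step 4 (rotate(2, 90)): [θ0=90°, θ1=270°, θ2=270°]
step 5 (rotate(2, 90)): [θ0=90°, θ1=270°, θ2=270°]
step 6 (rotate(1, 90)): [θ0=90°, θ1=0°, θ2=270°]

[θ0=90°, θ1=0°, θ2=270°]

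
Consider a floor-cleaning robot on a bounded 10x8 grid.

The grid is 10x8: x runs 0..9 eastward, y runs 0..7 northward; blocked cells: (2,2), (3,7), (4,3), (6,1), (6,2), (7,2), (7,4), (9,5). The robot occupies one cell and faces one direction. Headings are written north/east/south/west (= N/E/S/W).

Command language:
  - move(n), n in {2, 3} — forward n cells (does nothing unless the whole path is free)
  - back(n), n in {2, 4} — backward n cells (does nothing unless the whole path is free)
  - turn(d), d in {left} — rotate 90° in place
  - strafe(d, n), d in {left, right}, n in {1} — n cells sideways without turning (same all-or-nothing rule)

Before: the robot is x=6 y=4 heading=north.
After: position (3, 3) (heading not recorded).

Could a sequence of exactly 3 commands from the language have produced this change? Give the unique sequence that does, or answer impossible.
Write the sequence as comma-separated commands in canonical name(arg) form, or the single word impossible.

key: order matters: swapping turn(left) and strafe(left, 1) lands elsewhere
start: x=6 y=4 heading=north
1. turn(left) → x=6 y=4 heading=west
2. move(3) → x=3 y=4 heading=west
3. strafe(left, 1) → x=3 y=3 heading=west
all 343 alternatives checked — unique.

turn(left), move(3), strafe(left, 1)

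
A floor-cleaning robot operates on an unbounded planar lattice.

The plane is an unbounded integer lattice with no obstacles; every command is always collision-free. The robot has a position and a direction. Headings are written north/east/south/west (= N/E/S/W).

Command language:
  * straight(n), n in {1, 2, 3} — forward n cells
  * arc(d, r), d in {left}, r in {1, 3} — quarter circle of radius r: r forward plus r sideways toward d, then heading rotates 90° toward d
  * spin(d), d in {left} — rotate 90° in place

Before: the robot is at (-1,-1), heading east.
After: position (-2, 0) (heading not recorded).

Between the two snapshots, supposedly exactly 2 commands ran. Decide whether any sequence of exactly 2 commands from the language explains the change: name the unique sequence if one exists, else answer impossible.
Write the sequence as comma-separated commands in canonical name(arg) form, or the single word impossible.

key: running arc(left, 1) before spin(left) would end elsewhere — order is forced
t0: at (-1,-1), heading east
t=1 spin(left) ⇒ at (-1,-1), heading north
t=2 arc(left, 1) ⇒ at (-2,0), heading west
uniquely the one of 36 2-step routes that fits.

spin(left), arc(left, 1)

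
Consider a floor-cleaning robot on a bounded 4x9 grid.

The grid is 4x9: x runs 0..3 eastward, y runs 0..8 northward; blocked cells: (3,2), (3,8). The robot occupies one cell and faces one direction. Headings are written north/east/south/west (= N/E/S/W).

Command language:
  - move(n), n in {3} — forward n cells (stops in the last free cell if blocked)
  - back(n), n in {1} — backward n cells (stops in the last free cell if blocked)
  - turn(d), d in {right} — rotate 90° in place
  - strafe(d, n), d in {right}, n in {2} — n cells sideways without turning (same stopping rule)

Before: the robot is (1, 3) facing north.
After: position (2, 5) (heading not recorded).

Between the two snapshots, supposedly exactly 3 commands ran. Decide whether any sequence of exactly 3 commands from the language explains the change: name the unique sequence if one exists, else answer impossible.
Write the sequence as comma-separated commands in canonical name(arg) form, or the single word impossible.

back(1), strafe(right, 2), move(3)

key: strafe(right, 2) is stopped early by the blocked cell at (3,2)
from: (1, 3) facing north
[1] after back(1): (1, 2) facing north
[2] after strafe(right, 2): (2, 2) facing north
[3] after move(3): (2, 5) facing north
all 64 alternatives checked — unique.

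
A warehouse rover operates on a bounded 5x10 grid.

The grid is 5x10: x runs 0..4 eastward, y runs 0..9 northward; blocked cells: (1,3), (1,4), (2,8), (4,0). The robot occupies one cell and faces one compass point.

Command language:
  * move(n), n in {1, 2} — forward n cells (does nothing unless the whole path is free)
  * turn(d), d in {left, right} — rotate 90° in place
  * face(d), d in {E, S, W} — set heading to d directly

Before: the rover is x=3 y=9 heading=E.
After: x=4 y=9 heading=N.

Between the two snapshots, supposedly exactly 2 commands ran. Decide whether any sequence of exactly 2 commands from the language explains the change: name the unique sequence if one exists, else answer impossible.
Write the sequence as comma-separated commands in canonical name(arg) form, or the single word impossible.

move(1), turn(left)

key: cell and facing (now N) both changed — the 2 commands mix motion and turning
t0: x=3 y=9 heading=E
step 1 (move(1)): x=4 y=9 heading=E
step 2 (turn(left)): x=4 y=9 heading=N
no other 2-command option fits: unique.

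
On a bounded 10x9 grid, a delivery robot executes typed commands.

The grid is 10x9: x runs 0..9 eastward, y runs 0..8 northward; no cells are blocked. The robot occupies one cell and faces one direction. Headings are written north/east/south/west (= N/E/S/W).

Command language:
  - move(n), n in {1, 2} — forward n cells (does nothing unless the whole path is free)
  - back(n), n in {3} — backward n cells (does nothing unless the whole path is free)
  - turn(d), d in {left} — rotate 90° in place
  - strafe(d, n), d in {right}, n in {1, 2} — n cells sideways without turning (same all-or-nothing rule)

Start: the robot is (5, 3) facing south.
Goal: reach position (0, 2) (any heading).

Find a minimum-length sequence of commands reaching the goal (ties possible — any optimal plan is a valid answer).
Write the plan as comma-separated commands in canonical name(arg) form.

start: (5, 3) facing south
step 1 (strafe(right, 2)): (3, 3) facing south
step 2 (turn(left)): (3, 3) facing east
step 3 (strafe(right, 1)): (3, 2) facing east
step 4 (back(3)): (0, 2) facing east
no 3-step plan works, so 4 is optimal.

strafe(right, 2), turn(left), strafe(right, 1), back(3)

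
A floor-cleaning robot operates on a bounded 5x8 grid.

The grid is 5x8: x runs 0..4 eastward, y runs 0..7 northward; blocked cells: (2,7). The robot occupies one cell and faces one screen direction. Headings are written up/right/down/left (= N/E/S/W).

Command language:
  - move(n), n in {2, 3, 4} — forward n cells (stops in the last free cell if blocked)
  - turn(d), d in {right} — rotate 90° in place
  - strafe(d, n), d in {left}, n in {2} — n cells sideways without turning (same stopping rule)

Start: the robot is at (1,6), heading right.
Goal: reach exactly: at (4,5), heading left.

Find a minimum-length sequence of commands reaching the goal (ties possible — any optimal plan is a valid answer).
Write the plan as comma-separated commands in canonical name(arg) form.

move(3), strafe(left, 2), turn(right), turn(right), strafe(left, 2)

initial: at (1,6), heading right
t=1 move(3) ⇒ at (4,6), heading right
t=2 strafe(left, 2) ⇒ at (4,7), heading right
t=3 turn(right) ⇒ at (4,7), heading down
t=4 turn(right) ⇒ at (4,7), heading left
t=5 strafe(left, 2) ⇒ at (4,5), heading left
minimal: 5 command(s), checked below 5.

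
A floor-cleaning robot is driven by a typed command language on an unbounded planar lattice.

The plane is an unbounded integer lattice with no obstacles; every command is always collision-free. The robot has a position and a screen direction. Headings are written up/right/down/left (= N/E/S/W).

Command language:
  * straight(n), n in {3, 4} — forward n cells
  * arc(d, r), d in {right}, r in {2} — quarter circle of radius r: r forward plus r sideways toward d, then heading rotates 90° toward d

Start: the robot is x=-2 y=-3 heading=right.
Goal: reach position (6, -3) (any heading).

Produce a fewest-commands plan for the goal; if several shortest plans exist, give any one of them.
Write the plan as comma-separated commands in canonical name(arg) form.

initial: x=-2 y=-3 heading=right
1. straight(4) → x=2 y=-3 heading=right
2. straight(4) → x=6 y=-3 heading=right
minimal: 2 command(s), checked below 2.

straight(4), straight(4)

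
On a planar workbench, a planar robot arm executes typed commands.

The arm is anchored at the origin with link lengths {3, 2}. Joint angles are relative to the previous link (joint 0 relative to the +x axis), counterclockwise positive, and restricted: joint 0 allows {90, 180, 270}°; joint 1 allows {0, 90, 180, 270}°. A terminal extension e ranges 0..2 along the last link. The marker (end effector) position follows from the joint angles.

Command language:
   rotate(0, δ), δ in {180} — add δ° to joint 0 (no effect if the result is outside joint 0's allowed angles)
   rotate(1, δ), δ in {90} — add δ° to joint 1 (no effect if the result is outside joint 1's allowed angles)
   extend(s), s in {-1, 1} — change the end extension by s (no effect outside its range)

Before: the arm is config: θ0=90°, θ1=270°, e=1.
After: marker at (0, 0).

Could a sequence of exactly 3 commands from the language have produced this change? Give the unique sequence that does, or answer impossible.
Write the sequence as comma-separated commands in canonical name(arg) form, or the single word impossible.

rotate(1, 90), rotate(1, 90), rotate(1, 90)

t0: config: θ0=90°, θ1=270°, e=1
step 1 (rotate(1, 90)): config: θ0=90°, θ1=0°, e=1
step 2 (rotate(1, 90)): config: θ0=90°, θ1=90°, e=1
step 3 (rotate(1, 90)): config: θ0=90°, θ1=180°, e=1
no other 3-command option fits: unique.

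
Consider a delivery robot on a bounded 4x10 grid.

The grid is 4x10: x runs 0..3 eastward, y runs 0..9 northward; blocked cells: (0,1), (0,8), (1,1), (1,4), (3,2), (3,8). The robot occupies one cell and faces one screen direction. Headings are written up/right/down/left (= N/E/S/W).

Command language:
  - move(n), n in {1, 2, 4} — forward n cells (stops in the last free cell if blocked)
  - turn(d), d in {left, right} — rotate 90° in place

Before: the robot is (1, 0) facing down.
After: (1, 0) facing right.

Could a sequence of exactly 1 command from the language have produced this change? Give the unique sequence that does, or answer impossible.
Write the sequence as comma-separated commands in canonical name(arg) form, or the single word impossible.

turn(left)

key: (1,0) unchanged — the single command moves nothing
t0: (1, 0) facing down
[1] after turn(left): (1, 0) facing right
no other 1-command option fits: unique.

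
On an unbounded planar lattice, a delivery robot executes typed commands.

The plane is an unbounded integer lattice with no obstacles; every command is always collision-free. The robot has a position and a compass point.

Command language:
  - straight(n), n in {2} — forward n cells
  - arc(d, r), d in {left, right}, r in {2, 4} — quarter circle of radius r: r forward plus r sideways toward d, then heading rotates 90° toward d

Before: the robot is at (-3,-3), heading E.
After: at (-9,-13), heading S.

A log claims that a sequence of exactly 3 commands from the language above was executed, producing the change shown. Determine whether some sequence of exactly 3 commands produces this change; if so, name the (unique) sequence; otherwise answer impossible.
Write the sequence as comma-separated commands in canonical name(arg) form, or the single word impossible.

key: cell and facing (now S) both changed — the 3 commands mix motion and turning
t0: at (-3,-3), heading E
1. arc(right, 2) → at (-1,-5), heading S
2. arc(right, 4) → at (-5,-9), heading W
3. arc(left, 4) → at (-9,-13), heading S
no rival 3-sequence matches.

arc(right, 2), arc(right, 4), arc(left, 4)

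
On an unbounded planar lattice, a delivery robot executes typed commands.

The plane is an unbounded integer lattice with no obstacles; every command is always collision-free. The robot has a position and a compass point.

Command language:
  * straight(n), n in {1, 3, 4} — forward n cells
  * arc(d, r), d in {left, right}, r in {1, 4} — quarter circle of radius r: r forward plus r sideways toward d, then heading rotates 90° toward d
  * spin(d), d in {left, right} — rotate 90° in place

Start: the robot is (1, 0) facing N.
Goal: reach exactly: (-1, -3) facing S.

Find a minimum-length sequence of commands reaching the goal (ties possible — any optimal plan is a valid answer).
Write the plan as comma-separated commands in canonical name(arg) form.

arc(left, 1), arc(left, 1), straight(3)

from: (1, 0) facing N
step 1 (arc(left, 1)): (0, 1) facing W
step 2 (arc(left, 1)): (-1, 0) facing S
step 3 (straight(3)): (-1, -3) facing S
no 2-step plan works, so 3 is optimal.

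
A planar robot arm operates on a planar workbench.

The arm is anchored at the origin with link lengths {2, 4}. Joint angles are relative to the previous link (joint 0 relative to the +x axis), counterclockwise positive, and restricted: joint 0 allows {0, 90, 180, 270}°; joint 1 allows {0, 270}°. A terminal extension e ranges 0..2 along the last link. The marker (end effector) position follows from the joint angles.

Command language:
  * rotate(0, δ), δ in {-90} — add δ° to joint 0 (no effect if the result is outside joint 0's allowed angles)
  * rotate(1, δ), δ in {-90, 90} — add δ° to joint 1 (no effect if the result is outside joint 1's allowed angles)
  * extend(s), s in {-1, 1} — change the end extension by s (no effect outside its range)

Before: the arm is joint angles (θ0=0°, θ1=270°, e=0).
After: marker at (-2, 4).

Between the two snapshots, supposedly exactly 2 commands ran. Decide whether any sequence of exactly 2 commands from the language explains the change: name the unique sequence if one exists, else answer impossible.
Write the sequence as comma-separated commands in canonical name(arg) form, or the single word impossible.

rotate(0, -90), rotate(0, -90)

initial: joint angles (θ0=0°, θ1=270°, e=0)
step 1 (rotate(0, -90)): joint angles (θ0=270°, θ1=270°, e=0)
step 2 (rotate(0, -90)): joint angles (θ0=180°, θ1=270°, e=0)
no other 2-command option fits: unique.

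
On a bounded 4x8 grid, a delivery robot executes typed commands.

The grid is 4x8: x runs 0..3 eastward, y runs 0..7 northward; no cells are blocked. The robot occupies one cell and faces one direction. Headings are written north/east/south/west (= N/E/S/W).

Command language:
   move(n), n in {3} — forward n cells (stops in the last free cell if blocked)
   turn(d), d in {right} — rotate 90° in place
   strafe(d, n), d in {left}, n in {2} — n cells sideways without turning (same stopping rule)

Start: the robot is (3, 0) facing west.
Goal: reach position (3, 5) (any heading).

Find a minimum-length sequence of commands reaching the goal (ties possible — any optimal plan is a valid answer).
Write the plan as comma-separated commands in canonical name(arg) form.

turn(right), move(3), turn(right), strafe(left, 2)

t0: (3, 0) facing west
[1] after turn(right): (3, 0) facing north
[2] after move(3): (3, 3) facing north
[3] after turn(right): (3, 3) facing east
[4] after strafe(left, 2): (3, 5) facing east
minimal: 4 command(s), checked below 4.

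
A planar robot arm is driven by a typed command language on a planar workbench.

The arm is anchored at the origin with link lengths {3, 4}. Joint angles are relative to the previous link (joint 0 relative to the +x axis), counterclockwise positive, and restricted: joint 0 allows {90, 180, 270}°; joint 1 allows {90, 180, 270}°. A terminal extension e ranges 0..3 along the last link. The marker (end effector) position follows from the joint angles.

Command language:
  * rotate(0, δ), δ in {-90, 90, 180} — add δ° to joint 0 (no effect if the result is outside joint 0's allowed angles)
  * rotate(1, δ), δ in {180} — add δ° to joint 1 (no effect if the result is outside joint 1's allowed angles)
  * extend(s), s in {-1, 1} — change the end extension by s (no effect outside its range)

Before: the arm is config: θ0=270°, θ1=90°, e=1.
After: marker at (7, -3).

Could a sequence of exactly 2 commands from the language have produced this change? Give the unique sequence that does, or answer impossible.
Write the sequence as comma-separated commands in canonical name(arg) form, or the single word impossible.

extend(1), extend(1)

start: config: θ0=270°, θ1=90°, e=1
step 1 (extend(1)): config: θ0=270°, θ1=90°, e=2
step 2 (extend(1)): config: θ0=270°, θ1=90°, e=3
all 36 alternatives checked — unique.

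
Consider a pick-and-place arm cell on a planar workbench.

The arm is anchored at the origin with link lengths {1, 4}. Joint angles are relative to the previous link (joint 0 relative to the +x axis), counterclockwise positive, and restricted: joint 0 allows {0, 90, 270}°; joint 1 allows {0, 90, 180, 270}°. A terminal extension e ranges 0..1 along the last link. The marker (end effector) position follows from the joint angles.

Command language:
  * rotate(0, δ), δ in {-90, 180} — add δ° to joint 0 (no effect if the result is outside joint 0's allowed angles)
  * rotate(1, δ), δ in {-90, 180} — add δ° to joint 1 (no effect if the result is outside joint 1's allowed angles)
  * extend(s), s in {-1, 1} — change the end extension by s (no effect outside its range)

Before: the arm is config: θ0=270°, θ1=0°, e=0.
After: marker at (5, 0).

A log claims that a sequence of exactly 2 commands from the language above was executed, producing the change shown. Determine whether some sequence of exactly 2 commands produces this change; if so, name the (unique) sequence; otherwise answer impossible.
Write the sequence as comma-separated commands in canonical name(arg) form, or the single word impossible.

key: order matters: swapping rotate(0, 180) and rotate(0, -90) lands elsewhere
from: config: θ0=270°, θ1=0°, e=0
[1] after rotate(0, 180): config: θ0=90°, θ1=0°, e=0
[2] after rotate(0, -90): config: θ0=0°, θ1=0°, e=0
uniquely the one of 36 2-step routes that fits.

rotate(0, 180), rotate(0, -90)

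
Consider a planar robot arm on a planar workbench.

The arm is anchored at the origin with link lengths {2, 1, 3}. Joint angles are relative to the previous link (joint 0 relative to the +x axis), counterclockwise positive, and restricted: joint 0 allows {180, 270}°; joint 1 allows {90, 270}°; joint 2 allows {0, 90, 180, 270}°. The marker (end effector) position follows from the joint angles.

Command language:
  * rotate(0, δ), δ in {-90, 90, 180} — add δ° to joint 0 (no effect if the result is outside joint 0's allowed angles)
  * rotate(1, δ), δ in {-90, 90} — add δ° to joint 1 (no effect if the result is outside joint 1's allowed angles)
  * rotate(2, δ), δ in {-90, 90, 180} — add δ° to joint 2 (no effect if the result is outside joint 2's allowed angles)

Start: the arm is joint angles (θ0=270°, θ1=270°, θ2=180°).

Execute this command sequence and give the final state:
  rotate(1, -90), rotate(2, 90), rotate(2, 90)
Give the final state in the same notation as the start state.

joint angles (θ0=270°, θ1=270°, θ2=0°)

start: joint angles (θ0=270°, θ1=270°, θ2=180°)
1. rotate(1, -90) → joint angles (θ0=270°, θ1=270°, θ2=180°)
2. rotate(2, 90) → joint angles (θ0=270°, θ1=270°, θ2=270°)
3. rotate(2, 90) → joint angles (θ0=270°, θ1=270°, θ2=0°)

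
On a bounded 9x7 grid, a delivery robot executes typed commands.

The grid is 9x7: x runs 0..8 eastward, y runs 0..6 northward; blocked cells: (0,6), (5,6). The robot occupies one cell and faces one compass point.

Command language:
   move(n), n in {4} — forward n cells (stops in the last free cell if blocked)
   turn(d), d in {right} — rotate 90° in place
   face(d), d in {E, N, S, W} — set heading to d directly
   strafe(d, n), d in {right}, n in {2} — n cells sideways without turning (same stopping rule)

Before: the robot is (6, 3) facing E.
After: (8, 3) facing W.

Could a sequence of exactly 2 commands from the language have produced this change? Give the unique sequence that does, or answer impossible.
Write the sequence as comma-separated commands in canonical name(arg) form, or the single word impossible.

key: move(4) runs into the grid edge before its full distance
begin: (6, 3) facing E
1. move(4) → (8, 3) facing E
2. face(W) → (8, 3) facing W
all 49 alternatives checked — unique.

move(4), face(W)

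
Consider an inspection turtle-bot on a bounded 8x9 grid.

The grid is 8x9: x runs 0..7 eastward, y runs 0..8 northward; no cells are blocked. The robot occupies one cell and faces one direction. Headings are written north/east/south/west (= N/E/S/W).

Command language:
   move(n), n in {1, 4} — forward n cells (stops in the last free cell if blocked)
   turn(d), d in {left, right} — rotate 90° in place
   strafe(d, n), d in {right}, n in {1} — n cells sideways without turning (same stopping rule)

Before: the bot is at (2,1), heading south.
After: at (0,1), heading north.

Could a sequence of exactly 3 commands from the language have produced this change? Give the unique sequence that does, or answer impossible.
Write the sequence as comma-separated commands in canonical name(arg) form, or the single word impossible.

key: move(4) runs into the grid edge before its full distance
start: at (2,1), heading south
step 1 (turn(right)): at (2,1), heading west
step 2 (move(4)): at (0,1), heading west
step 3 (turn(right)): at (0,1), heading north
all 125 alternatives checked — unique.

turn(right), move(4), turn(right)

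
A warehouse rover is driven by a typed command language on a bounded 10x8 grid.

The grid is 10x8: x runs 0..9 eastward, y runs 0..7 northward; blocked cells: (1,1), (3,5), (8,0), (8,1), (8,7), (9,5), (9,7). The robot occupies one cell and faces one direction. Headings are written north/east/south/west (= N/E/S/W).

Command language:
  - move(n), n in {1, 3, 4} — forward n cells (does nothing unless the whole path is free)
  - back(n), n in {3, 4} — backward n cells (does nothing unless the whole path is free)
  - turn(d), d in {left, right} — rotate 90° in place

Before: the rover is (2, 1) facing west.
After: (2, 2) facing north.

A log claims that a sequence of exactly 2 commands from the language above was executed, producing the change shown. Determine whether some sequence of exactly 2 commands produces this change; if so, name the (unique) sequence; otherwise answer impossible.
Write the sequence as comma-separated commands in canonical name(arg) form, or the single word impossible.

key: position moved to (2,2) AND the heading swung to N — translation plus rotation needed
start: (2, 1) facing west
[1] after turn(right): (2, 1) facing north
[2] after move(1): (2, 2) facing north
uniquely the one of 49 2-step routes that fits.

turn(right), move(1)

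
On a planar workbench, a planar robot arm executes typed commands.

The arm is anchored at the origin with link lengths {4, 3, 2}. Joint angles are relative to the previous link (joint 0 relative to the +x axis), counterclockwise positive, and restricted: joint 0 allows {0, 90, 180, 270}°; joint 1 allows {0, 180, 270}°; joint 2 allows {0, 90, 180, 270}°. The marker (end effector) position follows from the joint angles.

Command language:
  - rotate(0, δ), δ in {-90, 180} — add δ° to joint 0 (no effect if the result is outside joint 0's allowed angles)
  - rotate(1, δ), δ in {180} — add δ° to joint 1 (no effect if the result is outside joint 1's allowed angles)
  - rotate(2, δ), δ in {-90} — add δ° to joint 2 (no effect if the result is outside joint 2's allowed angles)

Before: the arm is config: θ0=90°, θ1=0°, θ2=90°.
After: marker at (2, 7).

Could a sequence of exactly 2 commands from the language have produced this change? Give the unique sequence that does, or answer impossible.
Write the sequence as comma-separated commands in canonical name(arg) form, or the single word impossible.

from: config: θ0=90°, θ1=0°, θ2=90°
t=1 rotate(2, -90) ⇒ config: θ0=90°, θ1=0°, θ2=0°
t=2 rotate(2, -90) ⇒ config: θ0=90°, θ1=0°, θ2=270°
all 16 alternatives checked — unique.

rotate(2, -90), rotate(2, -90)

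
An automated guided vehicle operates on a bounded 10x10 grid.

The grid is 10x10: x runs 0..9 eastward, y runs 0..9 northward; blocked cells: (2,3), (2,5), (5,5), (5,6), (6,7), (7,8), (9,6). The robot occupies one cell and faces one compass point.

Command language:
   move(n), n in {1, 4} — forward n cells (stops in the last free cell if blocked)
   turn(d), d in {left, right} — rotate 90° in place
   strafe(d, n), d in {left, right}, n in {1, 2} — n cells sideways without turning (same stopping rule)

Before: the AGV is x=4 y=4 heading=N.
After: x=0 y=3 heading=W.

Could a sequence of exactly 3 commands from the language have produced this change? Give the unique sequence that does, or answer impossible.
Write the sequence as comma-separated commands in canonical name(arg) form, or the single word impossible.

turn(left), move(4), strafe(left, 1)

key: order matters: swapping turn(left) and strafe(left, 1) lands elsewhere
t0: x=4 y=4 heading=N
[1] after turn(left): x=4 y=4 heading=W
[2] after move(4): x=0 y=4 heading=W
[3] after strafe(left, 1): x=0 y=3 heading=W
all 512 alternatives checked — unique.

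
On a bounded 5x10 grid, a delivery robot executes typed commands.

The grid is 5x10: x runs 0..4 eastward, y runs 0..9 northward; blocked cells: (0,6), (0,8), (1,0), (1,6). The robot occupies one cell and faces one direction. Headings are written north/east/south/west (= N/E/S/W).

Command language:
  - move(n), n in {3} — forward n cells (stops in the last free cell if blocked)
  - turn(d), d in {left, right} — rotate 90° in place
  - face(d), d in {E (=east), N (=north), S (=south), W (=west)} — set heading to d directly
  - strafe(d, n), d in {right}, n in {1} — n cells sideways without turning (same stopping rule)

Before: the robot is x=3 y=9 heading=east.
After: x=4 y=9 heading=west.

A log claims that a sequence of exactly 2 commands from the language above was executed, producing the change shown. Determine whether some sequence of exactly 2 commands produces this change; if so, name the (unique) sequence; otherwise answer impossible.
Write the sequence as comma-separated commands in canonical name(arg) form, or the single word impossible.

move(3), face(W)

key: order matters: swapping move(3) and face(W) lands elsewhere
from: x=3 y=9 heading=east
t=1 move(3) ⇒ x=4 y=9 heading=east
t=2 face(W) ⇒ x=4 y=9 heading=west
uniquely the one of 64 2-step routes that fits.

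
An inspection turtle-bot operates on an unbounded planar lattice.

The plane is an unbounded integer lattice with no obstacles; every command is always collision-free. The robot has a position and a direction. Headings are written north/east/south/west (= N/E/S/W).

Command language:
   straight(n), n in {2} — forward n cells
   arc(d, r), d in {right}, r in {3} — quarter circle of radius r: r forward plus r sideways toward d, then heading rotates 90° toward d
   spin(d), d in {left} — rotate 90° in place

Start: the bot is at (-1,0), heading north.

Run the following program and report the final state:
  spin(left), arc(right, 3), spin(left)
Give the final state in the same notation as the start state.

at (-4,3), heading west

initial: at (-1,0), heading north
step 1 (spin(left)): at (-1,0), heading west
step 2 (arc(right, 3)): at (-4,3), heading north
step 3 (spin(left)): at (-4,3), heading west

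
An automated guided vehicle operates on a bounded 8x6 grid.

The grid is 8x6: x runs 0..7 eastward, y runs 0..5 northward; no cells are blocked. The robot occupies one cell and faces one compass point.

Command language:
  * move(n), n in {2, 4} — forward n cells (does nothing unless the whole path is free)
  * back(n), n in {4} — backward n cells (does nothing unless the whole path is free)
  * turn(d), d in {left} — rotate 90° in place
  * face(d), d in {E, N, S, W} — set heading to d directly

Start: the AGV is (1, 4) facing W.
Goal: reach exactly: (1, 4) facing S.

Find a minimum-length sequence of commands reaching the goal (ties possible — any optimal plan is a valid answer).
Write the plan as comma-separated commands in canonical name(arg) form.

t0: (1, 4) facing W
t=1 turn(left) ⇒ (1, 4) facing S
minimal: 1 command(s), checked below 1.

turn(left)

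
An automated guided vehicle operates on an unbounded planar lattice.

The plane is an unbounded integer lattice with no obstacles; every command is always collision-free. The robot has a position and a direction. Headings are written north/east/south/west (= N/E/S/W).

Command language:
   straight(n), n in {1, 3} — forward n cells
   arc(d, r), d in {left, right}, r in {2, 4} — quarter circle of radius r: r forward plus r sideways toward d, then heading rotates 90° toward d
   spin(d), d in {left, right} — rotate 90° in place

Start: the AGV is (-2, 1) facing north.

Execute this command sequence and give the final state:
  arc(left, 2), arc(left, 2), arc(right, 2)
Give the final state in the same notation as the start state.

t0: (-2, 1) facing north
step 1 (arc(left, 2)): (-4, 3) facing west
step 2 (arc(left, 2)): (-6, 1) facing south
step 3 (arc(right, 2)): (-8, -1) facing west

(-8, -1) facing west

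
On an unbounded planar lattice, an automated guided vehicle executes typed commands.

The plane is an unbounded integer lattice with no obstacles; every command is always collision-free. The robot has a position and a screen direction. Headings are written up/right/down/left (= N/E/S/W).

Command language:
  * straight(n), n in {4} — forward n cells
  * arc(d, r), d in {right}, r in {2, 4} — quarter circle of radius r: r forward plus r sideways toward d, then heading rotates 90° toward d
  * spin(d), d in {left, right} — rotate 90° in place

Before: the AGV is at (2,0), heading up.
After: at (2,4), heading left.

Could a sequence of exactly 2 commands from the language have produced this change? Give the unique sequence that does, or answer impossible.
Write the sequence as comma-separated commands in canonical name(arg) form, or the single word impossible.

key: position moved to (2,4) AND the heading swung to W — translation plus rotation needed
start: at (2,0), heading up
t=1 straight(4) ⇒ at (2,4), heading up
t=2 spin(left) ⇒ at (2,4), heading left
uniquely the one of 25 2-step routes that fits.

straight(4), spin(left)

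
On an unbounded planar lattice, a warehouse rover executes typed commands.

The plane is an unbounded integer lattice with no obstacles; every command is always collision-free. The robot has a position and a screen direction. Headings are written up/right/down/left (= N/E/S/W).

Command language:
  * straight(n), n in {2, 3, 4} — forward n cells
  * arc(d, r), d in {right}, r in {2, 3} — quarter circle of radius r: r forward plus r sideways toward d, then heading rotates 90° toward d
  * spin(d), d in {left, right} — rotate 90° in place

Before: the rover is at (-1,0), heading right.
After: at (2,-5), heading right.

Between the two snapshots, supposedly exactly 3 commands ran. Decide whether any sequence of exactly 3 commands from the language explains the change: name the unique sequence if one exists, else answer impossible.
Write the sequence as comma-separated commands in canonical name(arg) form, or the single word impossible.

arc(right, 3), straight(2), spin(left)

key: heading stays E — rotations cancel among the 3 commands
from: at (-1,0), heading right
t=1 arc(right, 3) ⇒ at (2,-3), heading down
t=2 straight(2) ⇒ at (2,-5), heading down
t=3 spin(left) ⇒ at (2,-5), heading right
no other 3-command option fits: unique.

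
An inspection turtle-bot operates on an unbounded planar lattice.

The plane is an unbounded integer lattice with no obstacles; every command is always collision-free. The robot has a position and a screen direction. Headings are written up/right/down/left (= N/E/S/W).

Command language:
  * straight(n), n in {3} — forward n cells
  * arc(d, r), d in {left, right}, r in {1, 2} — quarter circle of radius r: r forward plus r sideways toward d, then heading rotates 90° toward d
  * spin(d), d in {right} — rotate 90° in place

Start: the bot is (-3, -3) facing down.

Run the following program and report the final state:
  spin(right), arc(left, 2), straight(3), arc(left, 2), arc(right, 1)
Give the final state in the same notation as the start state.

(-2, -11) facing down

start: (-3, -3) facing down
t=1 spin(right) ⇒ (-3, -3) facing left
t=2 arc(left, 2) ⇒ (-5, -5) facing down
t=3 straight(3) ⇒ (-5, -8) facing down
t=4 arc(left, 2) ⇒ (-3, -10) facing right
t=5 arc(right, 1) ⇒ (-2, -11) facing down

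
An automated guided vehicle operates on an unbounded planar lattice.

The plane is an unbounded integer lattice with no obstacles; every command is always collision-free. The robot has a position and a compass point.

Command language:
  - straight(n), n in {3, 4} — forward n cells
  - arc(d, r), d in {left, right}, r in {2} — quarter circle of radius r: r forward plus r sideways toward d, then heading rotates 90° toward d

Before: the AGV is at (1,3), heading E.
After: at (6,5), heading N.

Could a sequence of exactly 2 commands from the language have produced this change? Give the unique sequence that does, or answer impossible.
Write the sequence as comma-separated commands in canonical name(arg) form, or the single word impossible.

straight(3), arc(left, 2)

key: running arc(left, 2) before straight(3) would end elsewhere — order is forced
t0: at (1,3), heading E
step 1 (straight(3)): at (4,3), heading E
step 2 (arc(left, 2)): at (6,5), heading N
no other 2-command option fits: unique.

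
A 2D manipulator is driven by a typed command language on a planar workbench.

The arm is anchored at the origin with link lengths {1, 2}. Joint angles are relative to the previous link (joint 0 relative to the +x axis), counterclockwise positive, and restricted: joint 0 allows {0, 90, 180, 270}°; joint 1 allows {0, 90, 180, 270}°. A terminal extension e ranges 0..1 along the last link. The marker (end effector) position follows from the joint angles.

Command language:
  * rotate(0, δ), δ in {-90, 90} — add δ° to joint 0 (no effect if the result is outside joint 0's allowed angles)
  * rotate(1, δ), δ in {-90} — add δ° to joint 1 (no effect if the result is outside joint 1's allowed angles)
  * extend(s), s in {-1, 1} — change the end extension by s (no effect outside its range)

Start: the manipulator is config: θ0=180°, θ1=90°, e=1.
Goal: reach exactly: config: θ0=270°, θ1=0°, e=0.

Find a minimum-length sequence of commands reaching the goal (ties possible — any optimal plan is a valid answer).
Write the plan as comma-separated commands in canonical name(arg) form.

from: config: θ0=180°, θ1=90°, e=1
t=1 rotate(0, 90) ⇒ config: θ0=270°, θ1=90°, e=1
t=2 extend(-1) ⇒ config: θ0=270°, θ1=90°, e=0
t=3 rotate(1, -90) ⇒ config: θ0=270°, θ1=0°, e=0
shorter routes all fall short; 3 is best.

rotate(0, 90), extend(-1), rotate(1, -90)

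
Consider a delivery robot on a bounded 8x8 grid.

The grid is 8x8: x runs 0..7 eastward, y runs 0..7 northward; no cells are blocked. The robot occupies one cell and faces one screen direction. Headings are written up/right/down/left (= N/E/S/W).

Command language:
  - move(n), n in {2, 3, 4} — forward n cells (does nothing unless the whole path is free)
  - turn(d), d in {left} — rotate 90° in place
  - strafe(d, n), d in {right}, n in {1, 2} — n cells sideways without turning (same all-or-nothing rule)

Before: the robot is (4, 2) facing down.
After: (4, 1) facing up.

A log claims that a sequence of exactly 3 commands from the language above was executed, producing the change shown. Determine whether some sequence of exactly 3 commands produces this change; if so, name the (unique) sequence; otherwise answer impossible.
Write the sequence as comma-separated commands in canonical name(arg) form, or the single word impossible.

key: cell and facing (now N) both changed — the 3 commands mix motion and turning
start: (4, 2) facing down
step 1 (turn(left)): (4, 2) facing right
step 2 (strafe(right, 1)): (4, 1) facing right
step 3 (turn(left)): (4, 1) facing up
uniquely the one of 216 3-step routes that fits.

turn(left), strafe(right, 1), turn(left)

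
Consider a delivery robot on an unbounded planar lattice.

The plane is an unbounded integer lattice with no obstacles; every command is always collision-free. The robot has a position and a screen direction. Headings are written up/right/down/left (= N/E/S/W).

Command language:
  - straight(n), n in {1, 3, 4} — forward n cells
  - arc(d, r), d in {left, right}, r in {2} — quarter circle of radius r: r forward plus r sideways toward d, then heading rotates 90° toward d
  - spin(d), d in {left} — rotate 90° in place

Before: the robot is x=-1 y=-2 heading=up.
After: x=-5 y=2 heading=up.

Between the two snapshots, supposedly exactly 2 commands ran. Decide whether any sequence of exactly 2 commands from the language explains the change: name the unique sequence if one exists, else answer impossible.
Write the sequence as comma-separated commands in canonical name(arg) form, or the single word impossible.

key: order matters: swapping arc(left, 2) and arc(right, 2) lands elsewhere
initial: x=-1 y=-2 heading=up
[1] after arc(left, 2): x=-3 y=0 heading=left
[2] after arc(right, 2): x=-5 y=2 heading=up
no other 2-command option fits: unique.

arc(left, 2), arc(right, 2)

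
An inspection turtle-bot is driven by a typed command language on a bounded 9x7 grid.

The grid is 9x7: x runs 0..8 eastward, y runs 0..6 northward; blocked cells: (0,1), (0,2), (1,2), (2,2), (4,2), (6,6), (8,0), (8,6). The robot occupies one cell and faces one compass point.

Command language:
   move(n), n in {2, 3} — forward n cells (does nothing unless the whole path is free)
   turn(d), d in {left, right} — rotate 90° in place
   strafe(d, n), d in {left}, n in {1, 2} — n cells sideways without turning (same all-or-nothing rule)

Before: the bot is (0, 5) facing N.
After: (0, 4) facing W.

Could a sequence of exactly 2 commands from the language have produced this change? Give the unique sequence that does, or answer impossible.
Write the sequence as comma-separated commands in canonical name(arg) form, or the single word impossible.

key: running strafe(left, 1) before turn(left) would end elsewhere — order is forced
initial: (0, 5) facing N
t=1 turn(left) ⇒ (0, 5) facing W
t=2 strafe(left, 1) ⇒ (0, 4) facing W
no other 2-command option fits: unique.

turn(left), strafe(left, 1)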